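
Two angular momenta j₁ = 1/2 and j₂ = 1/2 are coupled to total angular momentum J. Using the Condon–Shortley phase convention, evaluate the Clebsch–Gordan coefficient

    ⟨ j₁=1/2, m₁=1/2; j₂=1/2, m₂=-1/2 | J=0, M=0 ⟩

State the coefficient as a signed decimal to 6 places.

triangle: 1!×0!×0!/2! = 1/2
(j±m)!: 1!×0!×0!×1!×0!×0! = 1
prefactor² = (2J+1)×Δ×N² = 1/2
  k=0: +1/(0!×1!×0!×0!×0!×0!) = 1
Σ = 1  ⇒  CG² = 1/2×1² = 1/2
CG = +√(1/2) = +0.707107

+0.707107  (= +√(1/2))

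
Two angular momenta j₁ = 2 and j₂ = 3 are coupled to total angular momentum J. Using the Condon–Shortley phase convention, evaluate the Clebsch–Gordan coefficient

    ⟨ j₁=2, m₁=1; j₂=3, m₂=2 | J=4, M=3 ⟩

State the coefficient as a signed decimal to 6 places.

j₁+j₂−J=1  J+j₁−j₂=3  J−j₁+j₂=5  j₁+j₂+J+1=10
(j₁±m₁, j₂±m₂, J±M) = (3,1,5,1,7,1)
P² = 6480
sum k=0..1:
  [0] +1/240 = 1/240
  [1] −1/144 = -1/144
S = -1/360
C² = P²·S² = 1/20 ; C = -0.223607

-0.223607  (= −√(1/20))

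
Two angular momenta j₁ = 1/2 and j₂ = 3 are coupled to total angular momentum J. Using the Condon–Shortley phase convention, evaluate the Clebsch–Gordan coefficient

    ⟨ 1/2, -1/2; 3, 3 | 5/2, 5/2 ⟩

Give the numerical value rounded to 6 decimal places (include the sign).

j₁+j₂−J=1  J+j₁−j₂=0  J−j₁+j₂=5  j₁+j₂+J+1=7
(j₁±m₁, j₂±m₂, J±M) = (0,1,6,0,5,0)
P² = 86400/7
sum k=1..1:
  [1] −1/120 = -1/120
S = -1/120
C² = P²·S² = 6/7 ; C = -0.925820

−√(6/7) = -0.925820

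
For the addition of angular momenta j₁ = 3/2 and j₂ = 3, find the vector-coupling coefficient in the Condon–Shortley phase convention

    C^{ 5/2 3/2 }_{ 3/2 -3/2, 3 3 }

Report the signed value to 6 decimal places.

+0.566947  (= +√(9/28))

triangle: 2!·1!·4!/8! = 48/40320
(j±m)!: 0!·3!·6!·0!·4!·1! = 103680
prefactor² = (2J+1)·Δ·N² = 5184/7
  k=2: +1/(2!·0!·1!·4!·0!·0!) = 1/48
Σ = 1/48  ⇒  CG² = 5184/7·1/48² = 9/28
CG = +√(9/28) = +0.566947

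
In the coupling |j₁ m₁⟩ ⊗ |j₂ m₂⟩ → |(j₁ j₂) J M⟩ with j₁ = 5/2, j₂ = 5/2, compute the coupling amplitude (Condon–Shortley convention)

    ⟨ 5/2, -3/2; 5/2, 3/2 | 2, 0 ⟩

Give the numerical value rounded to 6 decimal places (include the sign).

−√(1/84) ≈ -0.109109

j₁+j₂−J=3  J+j₁−j₂=2  J−j₁+j₂=2  j₁+j₂+J+1=8
(j₁±m₁, j₂±m₂, J±M) = (1,4,4,1,2,2)
P² = 48/7
sum k=2..3:
  [2] +1/8 = 1/8
  [3] −1/6 = -1/6
S = -1/24
C² = P²·S² = 1/84 ; C = -0.109109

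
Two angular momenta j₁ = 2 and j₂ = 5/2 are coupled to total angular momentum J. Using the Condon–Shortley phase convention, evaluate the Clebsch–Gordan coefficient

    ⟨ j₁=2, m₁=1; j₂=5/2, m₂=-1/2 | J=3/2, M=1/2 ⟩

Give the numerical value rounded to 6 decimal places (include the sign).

−√(5/21) ≈ -0.487950

√[4·3!1!2!/7! · 3!1!2!3!2!1!] = √(48/35)
  +(−1)^0/∏(0,3,1,2,0,0)! = 1/12  (running 1/12)
  +(−1)^1/∏(1,2,0,1,1,1)! = -1/2  (running -5/12)
⟨..|..⟩ = √(48/35)·(-5/12) = -0.487950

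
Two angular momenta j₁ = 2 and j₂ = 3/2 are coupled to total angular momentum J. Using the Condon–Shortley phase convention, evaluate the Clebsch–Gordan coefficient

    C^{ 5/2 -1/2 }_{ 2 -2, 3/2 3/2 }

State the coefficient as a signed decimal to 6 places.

√[6·1!3!2!/7! · 0!4!3!0!2!3!] = √(864/35)
  +(−1)^1/∏(1,0,3,2,0,0)! = -1/12  (running -1/12)
⟨..|..⟩ = √(864/35)·(-1/12) = -0.414039

-0.414039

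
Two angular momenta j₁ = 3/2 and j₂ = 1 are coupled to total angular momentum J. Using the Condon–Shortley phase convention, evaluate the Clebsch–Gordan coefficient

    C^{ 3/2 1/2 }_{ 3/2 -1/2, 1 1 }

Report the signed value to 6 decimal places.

−√(8/15) = -0.730297

√[4·1!2!1!/5! · 1!2!2!0!2!1!] = √(8/15)
  +(−1)^1/∏(1,0,1,1,1,0)! = -1  (running -1)
⟨..|..⟩ = √(8/15)·(-1) = -0.730297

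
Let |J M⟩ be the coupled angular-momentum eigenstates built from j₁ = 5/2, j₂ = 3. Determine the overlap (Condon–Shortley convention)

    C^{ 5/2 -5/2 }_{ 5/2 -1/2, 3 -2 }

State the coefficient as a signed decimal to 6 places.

j₁+j₂−J=3  J+j₁−j₂=2  J−j₁+j₂=3  j₁+j₂+J+1=9
(j₁±m₁, j₂±m₂, J±M) = (2,3,1,5,0,5)
P² = 1440/7
sum k=1..1:
  [1] −1/24 = -1/24
S = -1/24
C² = P²·S² = 5/14 ; C = -0.597614

-0.597614  (= −√(5/14))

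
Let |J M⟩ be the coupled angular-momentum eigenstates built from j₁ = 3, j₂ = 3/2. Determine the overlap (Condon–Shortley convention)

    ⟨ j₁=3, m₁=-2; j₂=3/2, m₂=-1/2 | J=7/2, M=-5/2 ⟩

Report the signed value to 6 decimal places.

−√(1/7) ≈ -0.377964

triangle: 1!·5!·2!/9! = 240/362880
(j±m)!: 1!·5!·1!·2!·1!·6! = 172800
prefactor² = (2J+1)·Δ·N² = 6400/7
  k=0: +1/(0!·1!·5!·1!·0!·1!) = 1/120
  k=1: −1/(1!·0!·4!·0!·1!·2!) = -1/48
Σ = -1/80  ⇒  CG² = 6400/7·(-1/80)² = 1/7
CG = −√(1/7) = -0.377964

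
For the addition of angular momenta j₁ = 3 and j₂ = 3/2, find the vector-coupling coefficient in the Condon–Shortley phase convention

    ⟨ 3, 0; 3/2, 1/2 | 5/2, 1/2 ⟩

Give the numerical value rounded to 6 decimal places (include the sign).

-0.414039

j₁+j₂−J=2  J+j₁−j₂=4  J−j₁+j₂=1  j₁+j₂+J+1=8
(j₁±m₁, j₂±m₂, J±M) = (3,3,2,1,3,2)
P² = 216/35
sum k=1..2:
  [1] −1/4 = -1/4
  [2] +1/12 = 1/12
S = -1/6
C² = P²·S² = 6/35 ; C = -0.414039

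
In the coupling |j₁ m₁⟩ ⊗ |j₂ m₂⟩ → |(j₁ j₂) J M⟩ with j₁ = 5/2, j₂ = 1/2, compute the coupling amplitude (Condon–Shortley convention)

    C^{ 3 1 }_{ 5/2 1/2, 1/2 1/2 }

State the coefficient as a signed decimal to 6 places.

+√(2/3) = +0.816497

√[7·0!5!1!/7! · 3!2!1!0!4!2!] = √(96)
  +(−1)^0/∏(0,0,2,1,3,0)! = 1/12  (running 1/12)
⟨..|..⟩ = √(96)·(1/12) = +0.816497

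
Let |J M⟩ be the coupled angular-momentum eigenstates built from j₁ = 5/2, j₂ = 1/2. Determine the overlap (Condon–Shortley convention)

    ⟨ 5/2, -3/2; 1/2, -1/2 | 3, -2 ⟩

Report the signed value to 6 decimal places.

+0.912871  (= +√(5/6))

√[7·0!5!1!/7! · 1!4!0!1!1!5!] = √(480)
  +(−1)^0/∏(0,0,4,0,1,1)! = 1/24  (running 1/24)
⟨..|..⟩ = √(480)·(1/24) = +0.912871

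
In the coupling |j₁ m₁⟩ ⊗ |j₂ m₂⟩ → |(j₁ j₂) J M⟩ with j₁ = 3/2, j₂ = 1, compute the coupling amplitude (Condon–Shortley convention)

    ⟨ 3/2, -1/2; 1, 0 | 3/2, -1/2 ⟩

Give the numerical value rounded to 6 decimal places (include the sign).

-0.258199

j₁+j₂−J=1  J+j₁−j₂=2  J−j₁+j₂=1  j₁+j₂+J+1=5
(j₁±m₁, j₂±m₂, J±M) = (1,2,1,1,1,2)
P² = 4/15
sum k=0..1:
  [0] +1/2 = 1/2
  [1] −1/1 = -1
S = -1/2
C² = P²·S² = 1/15 ; C = -0.258199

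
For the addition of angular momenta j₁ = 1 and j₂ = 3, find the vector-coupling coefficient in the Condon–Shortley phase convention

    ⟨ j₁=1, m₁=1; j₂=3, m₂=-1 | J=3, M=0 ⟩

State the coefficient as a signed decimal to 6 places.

j₁+j₂−J=1  J+j₁−j₂=1  J−j₁+j₂=5  j₁+j₂+J+1=8
(j₁±m₁, j₂±m₂, J±M) = (2,0,2,4,3,3)
P² = 72
sum k=0..0:
  [0] +1/12 = 1/12
S = 1/12
C² = P²·S² = 1/2 ; C = +0.707107

+0.707107  (= +√(1/2))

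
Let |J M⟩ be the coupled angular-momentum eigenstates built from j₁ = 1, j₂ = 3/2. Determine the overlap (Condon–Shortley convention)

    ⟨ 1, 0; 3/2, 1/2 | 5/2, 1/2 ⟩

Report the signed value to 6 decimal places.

j₁+j₂−J=0  J+j₁−j₂=2  J−j₁+j₂=3  j₁+j₂+J+1=6
(j₁±m₁, j₂±m₂, J±M) = (1,1,2,1,3,2)
P² = 12/5
sum k=0..0:
  [0] +1/2 = 1/2
S = 1/2
C² = P²·S² = 3/5 ; C = +0.774597

+0.774597  (= +√(3/5))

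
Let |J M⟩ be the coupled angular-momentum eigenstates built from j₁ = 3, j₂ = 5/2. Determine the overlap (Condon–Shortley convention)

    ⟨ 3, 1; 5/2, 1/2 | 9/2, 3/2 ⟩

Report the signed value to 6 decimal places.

+0.147122  (= +√(5/231))

j₁+j₂−J=1  J+j₁−j₂=5  J−j₁+j₂=4  j₁+j₂+J+1=11
(j₁±m₁, j₂±m₂, J±M) = (4,2,3,2,6,3)
P² = 138240/77
sum k=0..1:
  [0] +1/72 = 1/72
  [1] −1/96 = -1/96
S = 1/288
C² = P²·S² = 5/231 ; C = +0.147122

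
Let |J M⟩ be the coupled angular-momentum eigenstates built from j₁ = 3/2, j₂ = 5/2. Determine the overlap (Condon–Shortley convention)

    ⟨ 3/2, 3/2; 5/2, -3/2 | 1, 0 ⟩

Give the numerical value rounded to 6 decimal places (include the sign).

j₁+j₂−J=3  J+j₁−j₂=0  J−j₁+j₂=2  j₁+j₂+J+1=6
(j₁±m₁, j₂±m₂, J±M) = (3,0,1,4,1,1)
P² = 36/5
sum k=0..0:
  [0] +1/6 = 1/6
S = 1/6
C² = P²·S² = 1/5 ; C = +0.447214

+√(1/5) ≈ +0.447214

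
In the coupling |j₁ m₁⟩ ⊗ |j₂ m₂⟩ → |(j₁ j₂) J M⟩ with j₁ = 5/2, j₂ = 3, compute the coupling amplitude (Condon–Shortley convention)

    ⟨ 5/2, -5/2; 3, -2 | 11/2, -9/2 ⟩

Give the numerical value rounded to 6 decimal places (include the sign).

+0.738549  (= +√(6/11))

j₁+j₂−J=0  J+j₁−j₂=5  J−j₁+j₂=6  j₁+j₂+J+1=12
(j₁±m₁, j₂±m₂, J±M) = (0,5,1,5,1,10)
P² = 1244160000/11
sum k=0..0:
  [0] +1/14400 = 1/14400
S = 1/14400
C² = P²·S² = 6/11 ; C = +0.738549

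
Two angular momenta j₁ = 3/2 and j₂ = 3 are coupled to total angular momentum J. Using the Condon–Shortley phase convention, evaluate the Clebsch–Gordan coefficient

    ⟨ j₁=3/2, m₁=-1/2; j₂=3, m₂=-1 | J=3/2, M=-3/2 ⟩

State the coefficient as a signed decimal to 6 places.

+0.338062

triangle: 3!·0!·3!/7! = 36/5040
(j±m)!: 1!·2!·2!·4!·0!·3! = 576
prefactor² = (2J+1)·Δ·N² = 576/35
  k=2: +1/(2!·1!·0!·0!·0!·3!) = 1/12
Σ = 1/12  ⇒  CG² = 576/35·1/12² = 4/35
CG = +√(4/35) = +0.338062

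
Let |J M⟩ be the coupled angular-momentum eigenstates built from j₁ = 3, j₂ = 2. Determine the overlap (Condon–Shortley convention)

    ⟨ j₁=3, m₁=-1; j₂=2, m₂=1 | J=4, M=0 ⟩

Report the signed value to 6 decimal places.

-0.597614  (= −√(5/14))

j₁+j₂−J=1  J+j₁−j₂=5  J−j₁+j₂=3  j₁+j₂+J+1=10
(j₁±m₁, j₂±m₂, J±M) = (2,4,3,1,4,4)
P² = 10368/35
sum k=0..1:
  [0] +1/144 = 1/144
  [1] −1/24 = -1/24
S = -5/144
C² = P²·S² = 5/14 ; C = -0.597614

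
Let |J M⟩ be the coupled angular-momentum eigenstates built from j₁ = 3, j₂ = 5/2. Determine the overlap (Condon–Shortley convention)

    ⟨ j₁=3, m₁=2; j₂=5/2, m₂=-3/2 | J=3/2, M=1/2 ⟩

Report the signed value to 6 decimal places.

-0.218218  (= −√(1/21))

j₁+j₂−J=4  J+j₁−j₂=2  J−j₁+j₂=1  j₁+j₂+J+1=8
(j₁±m₁, j₂±m₂, J±M) = (5,1,1,4,2,1)
P² = 192/7
sum k=0..1:
  [0] +1/24 = 1/24
  [1] −1/12 = -1/12
S = -1/24
C² = P²·S² = 1/21 ; C = -0.218218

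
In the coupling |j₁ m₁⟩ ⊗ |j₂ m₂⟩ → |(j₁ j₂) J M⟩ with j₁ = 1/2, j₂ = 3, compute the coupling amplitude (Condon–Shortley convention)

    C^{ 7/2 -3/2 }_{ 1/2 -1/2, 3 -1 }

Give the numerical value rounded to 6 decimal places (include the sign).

triangle: 0!·1!·6!/8! = 720/40320
(j±m)!: 0!·1!·2!·4!·2!·5! = 11520
prefactor² = (2J+1)·Δ·N² = 11520/7
  k=0: +1/(0!·0!·1!·2!·0!·4!) = 1/48
Σ = 1/48  ⇒  CG² = 11520/7·1/48² = 5/7
CG = +√(5/7) = +0.845154

+0.845154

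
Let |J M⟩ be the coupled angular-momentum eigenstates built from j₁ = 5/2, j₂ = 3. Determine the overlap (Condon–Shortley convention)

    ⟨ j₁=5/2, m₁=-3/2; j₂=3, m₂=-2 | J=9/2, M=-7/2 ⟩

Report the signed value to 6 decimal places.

+√(1/99) ≈ +0.100504

√[10·1!4!5!/11! · 1!4!1!5!1!8!] = √(921600/11)
  +(−1)^0/∏(0,1,4,1,0,4)! = 1/576  (running 1/576)
  +(−1)^1/∏(1,0,3,0,1,5)! = -1/720  (running 1/2880)
⟨..|..⟩ = √(921600/11)·(1/2880) = +0.100504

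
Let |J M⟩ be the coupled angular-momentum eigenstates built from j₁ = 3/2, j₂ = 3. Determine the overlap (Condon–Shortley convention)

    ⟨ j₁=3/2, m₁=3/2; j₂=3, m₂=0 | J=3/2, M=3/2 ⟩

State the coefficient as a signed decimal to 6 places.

+0.169031  (= +√(1/35))

triangle: 3!*0!*3!/7! = 36/5040
(j±m)!: 3!*0!*3!*3!*3!*0! = 1296
prefactor² = (2J+1)*Δ*N² = 1296/35
  k=0: +1/(0!*3!*0!*3!*0!*0!) = 1/36
Σ = 1/36  ⇒  CG² = 1296/35*1/36² = 1/35
CG = +√(1/35) = +0.169031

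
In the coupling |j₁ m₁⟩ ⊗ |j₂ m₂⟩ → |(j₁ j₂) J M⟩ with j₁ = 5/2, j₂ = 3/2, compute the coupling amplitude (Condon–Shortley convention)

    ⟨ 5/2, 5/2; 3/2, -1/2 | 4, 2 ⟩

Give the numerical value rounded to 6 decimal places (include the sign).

j₁+j₂−J=0  J+j₁−j₂=5  J−j₁+j₂=3  j₁+j₂+J+1=9
(j₁±m₁, j₂±m₂, J±M) = (5,0,1,2,6,2)
P² = 43200/7
sum k=0..0:
  [0] +1/240 = 1/240
S = 1/240
C² = P²·S² = 3/28 ; C = +0.327327

+0.327327  (= +√(3/28))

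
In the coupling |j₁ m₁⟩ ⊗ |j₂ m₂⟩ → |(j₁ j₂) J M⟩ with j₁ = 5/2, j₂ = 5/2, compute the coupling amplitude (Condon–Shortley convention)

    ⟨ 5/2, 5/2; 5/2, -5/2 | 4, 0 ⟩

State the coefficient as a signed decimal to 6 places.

+0.188982  (= +√(1/28))

√[9·1!4!4!/10! · 5!0!0!5!4!4!] = √(82944/7)
  +(−1)^0/∏(0,1,0,0,4,4)! = 1/576  (running 1/576)
⟨..|..⟩ = √(82944/7)·(1/576) = +0.188982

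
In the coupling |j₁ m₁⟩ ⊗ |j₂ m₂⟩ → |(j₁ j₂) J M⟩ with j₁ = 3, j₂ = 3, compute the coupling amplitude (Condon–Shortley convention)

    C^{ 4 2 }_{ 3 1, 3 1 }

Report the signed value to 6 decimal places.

√[9·2!4!4!/11! · 4!2!4!2!6!2!] = √(331776/385)
  +(−1)^0/∏(0,2,2,4,2,0)! = 1/192  (running 1/192)
  +(−1)^1/∏(1,1,1,3,3,1)! = -1/36  (running -13/576)
  +(−1)^2/∏(2,0,0,2,4,2)! = 1/192  (running -5/288)
⟨..|..⟩ = √(331776/385)·(-5/288) = -0.509647

-0.509647  (= −√(20/77))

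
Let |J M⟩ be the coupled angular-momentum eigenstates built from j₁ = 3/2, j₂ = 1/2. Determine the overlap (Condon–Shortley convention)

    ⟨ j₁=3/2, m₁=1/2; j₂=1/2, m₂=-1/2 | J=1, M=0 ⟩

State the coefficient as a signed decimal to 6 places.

j₁+j₂−J=1  J+j₁−j₂=2  J−j₁+j₂=0  j₁+j₂+J+1=4
(j₁±m₁, j₂±m₂, J±M) = (2,1,0,1,1,1)
P² = 1/2
sum k=0..0:
  [0] +1/1 = 1
S = 1
C² = P²·S² = 1/2 ; C = +0.707107

+0.707107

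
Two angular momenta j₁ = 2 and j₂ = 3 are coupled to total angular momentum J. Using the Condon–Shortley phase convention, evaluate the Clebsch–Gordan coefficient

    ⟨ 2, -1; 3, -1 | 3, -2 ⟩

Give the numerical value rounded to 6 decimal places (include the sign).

√[7·2!2!4!/9! · 1!3!2!4!1!5!] = √(64)
  +(−1)^1/∏(1,1,2,1,0,3)! = -1/12  (running -1/12)
  +(−1)^2/∏(2,0,1,0,1,4)! = 1/48  (running -1/16)
⟨..|..⟩ = √(64)·(-1/16) = -0.500000

−√(1/4) ≈ -0.500000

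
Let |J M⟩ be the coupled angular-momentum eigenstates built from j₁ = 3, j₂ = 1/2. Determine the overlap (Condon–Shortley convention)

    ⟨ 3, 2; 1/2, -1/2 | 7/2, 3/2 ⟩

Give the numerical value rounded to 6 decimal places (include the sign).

+√(2/7) ≈ +0.534522

j₁+j₂−J=0  J+j₁−j₂=6  J−j₁+j₂=1  j₁+j₂+J+1=8
(j₁±m₁, j₂±m₂, J±M) = (5,1,0,1,5,2)
P² = 28800/7
sum k=0..0:
  [0] +1/120 = 1/120
S = 1/120
C² = P²·S² = 2/7 ; C = +0.534522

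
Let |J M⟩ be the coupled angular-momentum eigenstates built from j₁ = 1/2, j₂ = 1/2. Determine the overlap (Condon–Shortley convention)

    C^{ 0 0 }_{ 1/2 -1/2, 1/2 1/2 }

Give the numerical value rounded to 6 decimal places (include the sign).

j₁+j₂−J=1  J+j₁−j₂=0  J−j₁+j₂=0  j₁+j₂+J+1=2
(j₁±m₁, j₂±m₂, J±M) = (0,1,1,0,0,0)
P² = 1/2
sum k=1..1:
  [1] −1/1 = -1
S = -1
C² = P²·S² = 1/2 ; C = -0.707107

−√(1/2) ≈ -0.707107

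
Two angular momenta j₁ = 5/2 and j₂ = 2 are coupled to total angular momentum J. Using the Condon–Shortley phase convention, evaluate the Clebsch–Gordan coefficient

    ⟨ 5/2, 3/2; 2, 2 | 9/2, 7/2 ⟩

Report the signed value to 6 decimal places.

triangle: 0!·5!·4!/10! = 2880/3628800
(j±m)!: 4!·1!·4!·0!·8!·1! = 23224320
prefactor² = (2J+1)·Δ·N² = 184320
  k=0: +1/(0!·0!·1!·4!·4!·0!) = 1/576
Σ = 1/576  ⇒  CG² = 184320·1/576² = 5/9
CG = +√(5/9) = +0.745356

+0.745356  (= +√(5/9))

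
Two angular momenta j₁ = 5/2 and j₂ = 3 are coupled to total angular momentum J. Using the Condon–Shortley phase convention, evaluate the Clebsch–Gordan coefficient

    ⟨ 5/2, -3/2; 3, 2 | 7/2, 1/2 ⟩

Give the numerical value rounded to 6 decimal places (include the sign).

j₁+j₂−J=2  J+j₁−j₂=3  J−j₁+j₂=4  j₁+j₂+J+1=10
(j₁±m₁, j₂±m₂, J±M) = (1,4,5,1,4,3)
P² = 9216/35
sum k=1..2:
  [1] −1/144 = -1/144
  [2] +1/24 = 1/24
S = 5/144
C² = P²·S² = 20/63 ; C = +0.563436

+√(20/63) = +0.563436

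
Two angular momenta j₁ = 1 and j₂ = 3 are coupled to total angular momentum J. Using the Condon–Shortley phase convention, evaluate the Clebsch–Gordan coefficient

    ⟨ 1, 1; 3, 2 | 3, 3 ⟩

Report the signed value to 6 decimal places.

+0.500000  (= +√(1/4))

j₁+j₂−J=1  J+j₁−j₂=1  J−j₁+j₂=5  j₁+j₂+J+1=8
(j₁±m₁, j₂±m₂, J±M) = (2,0,5,1,6,0)
P² = 3600
sum k=0..0:
  [0] +1/120 = 1/120
S = 1/120
C² = P²·S² = 1/4 ; C = +0.500000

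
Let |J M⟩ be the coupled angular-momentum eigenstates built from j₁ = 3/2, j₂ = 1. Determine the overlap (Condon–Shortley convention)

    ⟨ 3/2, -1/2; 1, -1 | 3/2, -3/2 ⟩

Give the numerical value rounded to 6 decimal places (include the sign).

√[4·1!2!1!/5! · 1!2!0!2!0!3!] = √(8/5)
  +(−1)^0/∏(0,1,2,0,0,1)! = 1/2  (running 1/2)
⟨..|..⟩ = √(8/5)·(1/2) = +0.632456

+√(2/5) = +0.632456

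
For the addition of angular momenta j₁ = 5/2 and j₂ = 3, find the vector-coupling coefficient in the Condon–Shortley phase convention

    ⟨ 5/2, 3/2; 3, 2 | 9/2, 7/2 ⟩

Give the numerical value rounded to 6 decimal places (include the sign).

-0.100504

triangle: 1!×4!×5!/11! = 2880/39916800
(j±m)!: 4!×1!×5!×1!×8!×1! = 116121600
prefactor² = (2J+1)×Δ×N² = 921600/11
  k=0: +1/(0!×1!×1!×5!×3!×0!) = 1/720
  k=1: −1/(1!×0!×0!×4!×4!×1!) = -1/576
Σ = -1/2880  ⇒  CG² = 921600/11×(-1/2880)² = 1/99
CG = −√(1/99) = -0.100504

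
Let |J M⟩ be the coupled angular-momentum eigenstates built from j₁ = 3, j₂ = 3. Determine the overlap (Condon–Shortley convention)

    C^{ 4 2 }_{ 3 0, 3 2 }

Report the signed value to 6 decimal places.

j₁+j₂−J=2  J+j₁−j₂=4  J−j₁+j₂=4  j₁+j₂+J+1=11
(j₁±m₁, j₂±m₂, J±M) = (3,3,5,1,6,2)
P² = 124416/77
sum k=1..2:
  [1] −1/96 = -1/96
  [2] +1/72 = 1/72
S = 1/288
C² = P²·S² = 3/154 ; C = +0.139573

+√(3/154) ≈ +0.139573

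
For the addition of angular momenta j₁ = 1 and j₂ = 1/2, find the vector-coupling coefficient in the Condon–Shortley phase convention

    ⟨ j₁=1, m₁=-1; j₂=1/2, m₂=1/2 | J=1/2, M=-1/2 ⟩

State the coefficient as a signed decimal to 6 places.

-0.816497  (= −√(2/3))

√[2·1!1!0!/3! · 0!2!1!0!0!1!] = √(2/3)
  +(−1)^1/∏(1,0,1,0,0,0)! = -1  (running -1)
⟨..|..⟩ = √(2/3)·(-1) = -0.816497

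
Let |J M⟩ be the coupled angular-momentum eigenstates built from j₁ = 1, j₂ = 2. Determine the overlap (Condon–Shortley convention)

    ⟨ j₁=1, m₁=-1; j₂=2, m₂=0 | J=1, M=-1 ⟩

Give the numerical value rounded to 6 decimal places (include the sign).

+0.316228

triangle: 2!·0!·2!/5! = 4/120
(j±m)!: 0!·2!·2!·2!·0!·2! = 16
prefactor² = (2J+1)·Δ·N² = 8/5
  k=2: +1/(2!·0!·0!·0!·0!·2!) = 1/4
Σ = 1/4  ⇒  CG² = 8/5·1/4² = 1/10
CG = +√(1/10) = +0.316228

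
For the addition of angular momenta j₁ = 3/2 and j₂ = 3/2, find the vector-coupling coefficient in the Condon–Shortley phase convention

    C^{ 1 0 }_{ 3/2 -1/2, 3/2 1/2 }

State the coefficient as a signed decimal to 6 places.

-0.223607

√[3·2!1!1!/5! · 1!2!2!1!1!1!] = √(1/5)
  +(−1)^1/∏(1,1,1,1,0,0)! = -1  (running -1)
  +(−1)^2/∏(2,0,0,0,1,1)! = 1/2  (running -1/2)
⟨..|..⟩ = √(1/5)·(-1/2) = -0.223607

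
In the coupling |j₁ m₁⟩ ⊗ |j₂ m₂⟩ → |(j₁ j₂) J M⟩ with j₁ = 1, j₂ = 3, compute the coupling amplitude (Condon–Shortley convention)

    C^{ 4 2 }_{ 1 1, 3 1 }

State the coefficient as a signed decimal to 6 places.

+√(15/28) ≈ +0.731925

j₁+j₂−J=0  J+j₁−j₂=2  J−j₁+j₂=6  j₁+j₂+J+1=9
(j₁±m₁, j₂±m₂, J±M) = (2,0,4,2,6,2)
P² = 34560/7
sum k=0..0:
  [0] +1/96 = 1/96
S = 1/96
C² = P²·S² = 15/28 ; C = +0.731925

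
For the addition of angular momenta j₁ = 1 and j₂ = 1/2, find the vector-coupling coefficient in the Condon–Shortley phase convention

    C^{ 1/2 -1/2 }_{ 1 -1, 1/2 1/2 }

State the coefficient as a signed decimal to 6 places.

-0.816497

√[2·1!1!0!/3! · 0!2!1!0!0!1!] = √(2/3)
  +(−1)^1/∏(1,0,1,0,0,0)! = -1  (running -1)
⟨..|..⟩ = √(2/3)·(-1) = -0.816497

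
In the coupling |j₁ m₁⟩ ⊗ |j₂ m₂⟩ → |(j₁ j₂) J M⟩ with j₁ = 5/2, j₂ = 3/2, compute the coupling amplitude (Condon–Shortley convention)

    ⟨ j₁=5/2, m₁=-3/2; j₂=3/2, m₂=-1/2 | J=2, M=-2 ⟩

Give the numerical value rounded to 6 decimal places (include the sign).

triangle: 2!·3!·1!/7! = 12/5040
(j±m)!: 1!·4!·1!·2!·0!·4! = 1152
prefactor² = (2J+1)·Δ·N² = 96/7
  k=1: −1/(1!·1!·3!·0!·0!·1!) = -1/6
Σ = -1/6  ⇒  CG² = 96/7·(-1/6)² = 8/21
CG = −√(8/21) = -0.617213

−√(8/21) = -0.617213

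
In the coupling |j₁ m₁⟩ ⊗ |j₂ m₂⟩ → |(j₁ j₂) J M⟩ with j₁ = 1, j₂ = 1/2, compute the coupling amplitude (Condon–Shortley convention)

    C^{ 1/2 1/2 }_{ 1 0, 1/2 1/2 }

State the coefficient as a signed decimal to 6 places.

triangle: 1!*1!*0!/3! = 1/6
(j±m)!: 1!*1!*1!*0!*1!*0! = 1
prefactor² = (2J+1)*Δ*N² = 1/3
  k=1: −1/(1!*0!*0!*0!*1!*0!) = -1
Σ = -1  ⇒  CG² = 1/3*(-1)² = 1/3
CG = −√(1/3) = -0.577350

-0.577350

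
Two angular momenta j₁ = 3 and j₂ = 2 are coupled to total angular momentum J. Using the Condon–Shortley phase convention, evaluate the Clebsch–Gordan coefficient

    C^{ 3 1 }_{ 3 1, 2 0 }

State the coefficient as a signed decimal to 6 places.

−√(3/20) ≈ -0.387298

triangle: 2!·4!·2!/9! = 96/362880
(j±m)!: 4!·2!·2!·2!·4!·2! = 9216
prefactor² = (2J+1)·Δ·N² = 256/15
  k=0: +1/(0!·2!·2!·2!·2!·0!) = 1/16
  k=1: −1/(1!·1!·1!·1!·3!·1!) = -1/6
  k=2: +1/(2!·0!·0!·0!·4!·2!) = 1/96
Σ = -3/32  ⇒  CG² = 256/15·(-3/32)² = 3/20
CG = −√(3/20) = -0.387298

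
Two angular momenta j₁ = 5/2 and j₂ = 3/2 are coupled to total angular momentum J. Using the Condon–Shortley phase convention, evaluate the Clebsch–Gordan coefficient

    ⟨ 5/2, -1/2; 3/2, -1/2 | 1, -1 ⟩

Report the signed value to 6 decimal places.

−√(3/20) = -0.387298

j₁+j₂−J=3  J+j₁−j₂=2  J−j₁+j₂=0  j₁+j₂+J+1=6
(j₁±m₁, j₂±m₂, J±M) = (2,3,1,2,0,2)
P² = 12/5
sum k=1..1:
  [1] −1/4 = -1/4
S = -1/4
C² = P²·S² = 3/20 ; C = -0.387298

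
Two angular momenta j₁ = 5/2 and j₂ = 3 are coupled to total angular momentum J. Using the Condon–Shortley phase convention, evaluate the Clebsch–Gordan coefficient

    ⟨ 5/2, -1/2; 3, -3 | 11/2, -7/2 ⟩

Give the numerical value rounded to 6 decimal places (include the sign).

√[12·0!5!6!/12! · 2!3!0!6!2!9!] = √(149299200/11)
  +(−1)^0/∏(0,0,3,0,2,6)! = 1/8640  (running 1/8640)
⟨..|..⟩ = √(149299200/11)·(1/8640) = +0.426401

+0.426401  (= +√(2/11))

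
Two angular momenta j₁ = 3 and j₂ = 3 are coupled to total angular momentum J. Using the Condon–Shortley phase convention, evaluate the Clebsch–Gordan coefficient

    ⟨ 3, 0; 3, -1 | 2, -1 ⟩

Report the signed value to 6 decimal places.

j₁+j₂−J=4  J+j₁−j₂=2  J−j₁+j₂=2  j₁+j₂+J+1=9
(j₁±m₁, j₂±m₂, J±M) = (3,3,2,4,1,3)
P² = 96/7
sum k=1..2:
  [1] −1/12 = -1/12
  [2] +1/8 = 1/8
S = 1/24
C² = P²·S² = 1/42 ; C = +0.154303

+0.154303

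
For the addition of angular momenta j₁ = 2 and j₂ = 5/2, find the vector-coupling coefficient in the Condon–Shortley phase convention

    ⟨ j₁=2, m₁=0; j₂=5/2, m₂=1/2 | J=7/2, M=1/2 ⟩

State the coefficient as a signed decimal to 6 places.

j₁+j₂−J=1  J+j₁−j₂=3  J−j₁+j₂=4  j₁+j₂+J+1=9
(j₁±m₁, j₂±m₂, J±M) = (2,2,3,2,4,3)
P² = 768/35
sum k=0..1:
  [0] +1/12 = 1/12
  [1] −1/8 = -1/8
S = -1/24
C² = P²·S² = 4/105 ; C = -0.195180

−√(4/105) ≈ -0.195180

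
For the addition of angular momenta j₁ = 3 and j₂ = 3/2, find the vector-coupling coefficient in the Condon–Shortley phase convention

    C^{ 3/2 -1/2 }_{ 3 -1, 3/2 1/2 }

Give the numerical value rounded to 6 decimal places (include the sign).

+√(12/35) ≈ +0.585540

√[4·3!3!0!/7! · 2!4!2!1!1!2!] = √(192/35)
  +(−1)^2/∏(2,1,2,0,1,0)! = 1/4  (running 1/4)
⟨..|..⟩ = √(192/35)·(1/4) = +0.585540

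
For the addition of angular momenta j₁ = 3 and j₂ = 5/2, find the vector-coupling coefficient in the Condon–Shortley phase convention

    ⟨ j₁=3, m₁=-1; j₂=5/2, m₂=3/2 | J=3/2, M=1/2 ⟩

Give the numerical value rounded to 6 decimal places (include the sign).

−√(7/30) = -0.483046

√[4·4!2!1!/8! · 2!4!4!1!2!1!] = √(384/35)
  +(−1)^3/∏(3,1,1,1,1,0)! = -1/6  (running -1/6)
  +(−1)^4/∏(4,0,0,0,2,1)! = 1/48  (running -7/48)
⟨..|..⟩ = √(384/35)·(-7/48) = -0.483046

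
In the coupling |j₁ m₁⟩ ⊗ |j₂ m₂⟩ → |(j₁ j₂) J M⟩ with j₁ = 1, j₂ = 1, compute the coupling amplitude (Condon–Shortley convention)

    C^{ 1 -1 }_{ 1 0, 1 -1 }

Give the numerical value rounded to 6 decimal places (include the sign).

√[3·1!1!1!/4! · 1!1!0!2!0!2!] = √(1/2)
  +(−1)^0/∏(0,1,1,0,0,1)! = 1  (running 1)
⟨..|..⟩ = √(1/2)·(1) = +0.707107

+0.707107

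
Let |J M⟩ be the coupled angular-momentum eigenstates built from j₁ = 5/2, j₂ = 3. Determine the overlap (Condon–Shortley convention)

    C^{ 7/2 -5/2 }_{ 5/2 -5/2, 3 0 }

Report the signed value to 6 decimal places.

+√(8/21) = +0.617213

√[8·2!3!4!/10! · 0!5!3!3!1!6!] = √(13824/7)
  +(−1)^2/∏(2,0,3,1,0,3)! = 1/72  (running 1/72)
⟨..|..⟩ = √(13824/7)·(1/72) = +0.617213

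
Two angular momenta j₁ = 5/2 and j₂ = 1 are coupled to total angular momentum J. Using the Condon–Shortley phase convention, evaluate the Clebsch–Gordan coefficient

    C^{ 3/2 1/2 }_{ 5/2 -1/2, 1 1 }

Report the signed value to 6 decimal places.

+0.447214  (= +√(1/5))

j₁+j₂−J=2  J+j₁−j₂=3  J−j₁+j₂=0  j₁+j₂+J+1=6
(j₁±m₁, j₂±m₂, J±M) = (2,3,2,0,2,1)
P² = 16/5
sum k=2..2:
  [2] +1/4 = 1/4
S = 1/4
C² = P²·S² = 1/5 ; C = +0.447214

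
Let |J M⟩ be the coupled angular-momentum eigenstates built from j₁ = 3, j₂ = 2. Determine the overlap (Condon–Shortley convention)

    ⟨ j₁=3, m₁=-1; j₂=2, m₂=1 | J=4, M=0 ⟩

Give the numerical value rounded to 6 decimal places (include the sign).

−√(5/14) = -0.597614

triangle: 1!*5!*3!/10! = 720/3628800
(j±m)!: 2!*4!*3!*1!*4!*4! = 165888
prefactor² = (2J+1)*Δ*N² = 10368/35
  k=0: +1/(0!*1!*4!*3!*1!*0!) = 1/144
  k=1: −1/(1!*0!*3!*2!*2!*1!) = -1/24
Σ = -5/144  ⇒  CG² = 10368/35*(-5/144)² = 5/14
CG = −√(5/14) = -0.597614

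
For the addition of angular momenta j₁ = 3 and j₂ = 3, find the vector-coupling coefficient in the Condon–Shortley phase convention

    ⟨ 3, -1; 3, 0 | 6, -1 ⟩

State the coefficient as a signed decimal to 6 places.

+0.615457

triangle: 0!*6!*6!/13! = 518400/6227020800
(j±m)!: 2!*4!*3!*3!*5!*7! = 1045094400
prefactor² = (2J+1)*Δ*N² = 12441600/11
  k=0: +1/(0!*0!*4!*3!*2!*3!) = 1/1728
Σ = 1/1728  ⇒  CG² = 12441600/11*1/1728² = 25/66
CG = +√(25/66) = +0.615457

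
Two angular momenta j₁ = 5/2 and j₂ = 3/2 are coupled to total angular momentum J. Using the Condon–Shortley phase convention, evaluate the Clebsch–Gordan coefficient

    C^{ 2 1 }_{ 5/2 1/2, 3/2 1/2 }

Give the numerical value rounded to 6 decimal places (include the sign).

√[5·2!3!1!/7! · 3!2!2!1!3!1!] = √(12/7)
  +(−1)^1/∏(1,1,1,1,2,0)! = -1/2  (running -1/2)
  +(−1)^2/∏(2,0,0,0,3,1)! = 1/12  (running -5/12)
⟨..|..⟩ = √(12/7)·(-5/12) = -0.545545

-0.545545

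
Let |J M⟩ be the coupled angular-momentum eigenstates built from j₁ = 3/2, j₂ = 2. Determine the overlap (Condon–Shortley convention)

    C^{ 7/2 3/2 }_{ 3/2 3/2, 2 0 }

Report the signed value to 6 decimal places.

+√(2/7) ≈ +0.534522

triangle: 0!*3!*4!/8! = 144/40320
(j±m)!: 3!*0!*2!*2!*5!*2! = 5760
prefactor² = (2J+1)*Δ*N² = 1152/7
  k=0: +1/(0!*0!*0!*2!*3!*2!) = 1/24
Σ = 1/24  ⇒  CG² = 1152/7*1/24² = 2/7
CG = +√(2/7) = +0.534522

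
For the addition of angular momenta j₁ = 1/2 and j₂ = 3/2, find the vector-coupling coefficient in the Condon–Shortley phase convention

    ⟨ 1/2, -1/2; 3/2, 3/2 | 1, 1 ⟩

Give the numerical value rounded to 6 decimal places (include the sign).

√[3·1!0!2!/4! · 0!1!3!0!2!0!] = √(3)
  +(−1)^1/∏(1,0,0,2,0,0)! = -1/2  (running -1/2)
⟨..|..⟩ = √(3)·(-1/2) = -0.866025

-0.866025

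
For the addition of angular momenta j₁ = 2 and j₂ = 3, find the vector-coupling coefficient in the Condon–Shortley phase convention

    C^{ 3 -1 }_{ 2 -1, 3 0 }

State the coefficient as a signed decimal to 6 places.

−√(1/30) = -0.182574

j₁+j₂−J=2  J+j₁−j₂=2  J−j₁+j₂=4  j₁+j₂+J+1=9
(j₁±m₁, j₂±m₂, J±M) = (1,3,3,3,2,4)
P² = 96/5
sum k=1..2:
  [1] −1/8 = -1/8
  [2] +1/12 = 1/12
S = -1/24
C² = P²·S² = 1/30 ; C = -0.182574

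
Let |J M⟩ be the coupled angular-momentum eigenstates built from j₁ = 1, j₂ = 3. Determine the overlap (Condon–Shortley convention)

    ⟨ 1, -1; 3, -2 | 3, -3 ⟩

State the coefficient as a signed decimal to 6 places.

−√(1/4) = -0.500000

triangle: 1!×1!×5!/8! = 120/40320
(j±m)!: 0!×2!×1!×5!×0!×6! = 172800
prefactor² = (2J+1)×Δ×N² = 3600
  k=1: −1/(1!×0!×1!×0!×0!×5!) = -1/120
Σ = -1/120  ⇒  CG² = 3600×(-1/120)² = 1/4
CG = −√(1/4) = -0.500000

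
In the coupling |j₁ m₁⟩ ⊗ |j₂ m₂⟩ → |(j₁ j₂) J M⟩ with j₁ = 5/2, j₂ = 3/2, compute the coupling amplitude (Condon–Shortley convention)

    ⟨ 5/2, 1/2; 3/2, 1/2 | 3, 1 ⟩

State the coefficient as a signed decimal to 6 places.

-0.129099  (= −√(1/60))

j₁+j₂−J=1  J+j₁−j₂=4  J−j₁+j₂=2  j₁+j₂+J+1=8
(j₁±m₁, j₂±m₂, J±M) = (3,2,2,1,4,2)
P² = 48/5
sum k=0..1:
  [0] +1/8 = 1/8
  [1] −1/6 = -1/6
S = -1/24
C² = P²·S² = 1/60 ; C = -0.129099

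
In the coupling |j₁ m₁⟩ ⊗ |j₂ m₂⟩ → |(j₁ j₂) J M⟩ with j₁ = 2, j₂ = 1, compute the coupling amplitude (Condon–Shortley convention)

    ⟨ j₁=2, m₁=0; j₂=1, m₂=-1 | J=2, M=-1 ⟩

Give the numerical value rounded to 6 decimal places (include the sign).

triangle: 1!·3!·1!/6! = 6/720
(j±m)!: 2!·2!·0!·2!·1!·3! = 48
prefactor² = (2J+1)·Δ·N² = 2
  k=0: +1/(0!·1!·2!·0!·1!·1!) = 1/2
Σ = 1/2  ⇒  CG² = 2·1/2² = 1/2
CG = +√(1/2) = +0.707107

+√(1/2) = +0.707107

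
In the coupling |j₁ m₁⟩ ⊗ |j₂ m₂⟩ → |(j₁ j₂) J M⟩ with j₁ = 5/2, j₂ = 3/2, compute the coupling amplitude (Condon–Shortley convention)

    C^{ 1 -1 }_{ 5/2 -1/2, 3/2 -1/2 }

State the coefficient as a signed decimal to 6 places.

−√(3/20) = -0.387298

j₁+j₂−J=3  J+j₁−j₂=2  J−j₁+j₂=0  j₁+j₂+J+1=6
(j₁±m₁, j₂±m₂, J±M) = (2,3,1,2,0,2)
P² = 12/5
sum k=1..1:
  [1] −1/4 = -1/4
S = -1/4
C² = P²·S² = 3/20 ; C = -0.387298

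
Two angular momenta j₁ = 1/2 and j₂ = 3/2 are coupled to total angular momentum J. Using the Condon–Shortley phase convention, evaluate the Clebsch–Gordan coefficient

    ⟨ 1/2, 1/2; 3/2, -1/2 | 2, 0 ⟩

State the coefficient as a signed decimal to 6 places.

j₁+j₂−J=0  J+j₁−j₂=1  J−j₁+j₂=3  j₁+j₂+J+1=5
(j₁±m₁, j₂±m₂, J±M) = (1,0,1,2,2,2)
P² = 2
sum k=0..0:
  [0] +1/2 = 1/2
S = 1/2
C² = P²·S² = 1/2 ; C = +0.707107

+0.707107  (= +√(1/2))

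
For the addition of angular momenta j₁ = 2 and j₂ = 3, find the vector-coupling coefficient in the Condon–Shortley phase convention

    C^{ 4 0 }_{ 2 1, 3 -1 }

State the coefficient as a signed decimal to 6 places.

+√(5/14) ≈ +0.597614

√[9·1!3!5!/10! · 3!1!2!4!4!4!] = √(10368/35)
  +(−1)^0/∏(0,1,1,2,2,3)! = 1/24  (running 1/24)
  +(−1)^1/∏(1,0,0,1,3,4)! = -1/144  (running 5/144)
⟨..|..⟩ = √(10368/35)·(5/144) = +0.597614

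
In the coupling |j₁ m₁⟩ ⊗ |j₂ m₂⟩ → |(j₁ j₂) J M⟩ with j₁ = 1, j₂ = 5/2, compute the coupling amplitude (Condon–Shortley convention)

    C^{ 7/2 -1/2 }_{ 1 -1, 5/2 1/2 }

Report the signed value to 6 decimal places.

√[8·0!2!5!/8! · 0!2!3!2!3!4!] = √(1152/7)
  +(−1)^0/∏(0,0,2,3,0,2)! = 1/24  (running 1/24)
⟨..|..⟩ = √(1152/7)·(1/24) = +0.534522

+√(2/7) = +0.534522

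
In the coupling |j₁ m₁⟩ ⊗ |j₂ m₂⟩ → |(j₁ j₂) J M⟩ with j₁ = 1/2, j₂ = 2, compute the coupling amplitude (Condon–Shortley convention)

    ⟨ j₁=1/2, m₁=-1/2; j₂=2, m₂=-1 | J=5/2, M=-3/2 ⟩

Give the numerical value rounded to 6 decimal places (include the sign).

j₁+j₂−J=0  J+j₁−j₂=1  J−j₁+j₂=4  j₁+j₂+J+1=6
(j₁±m₁, j₂±m₂, J±M) = (0,1,1,3,1,4)
P² = 144/5
sum k=0..0:
  [0] +1/6 = 1/6
S = 1/6
C² = P²·S² = 4/5 ; C = +0.894427

+0.894427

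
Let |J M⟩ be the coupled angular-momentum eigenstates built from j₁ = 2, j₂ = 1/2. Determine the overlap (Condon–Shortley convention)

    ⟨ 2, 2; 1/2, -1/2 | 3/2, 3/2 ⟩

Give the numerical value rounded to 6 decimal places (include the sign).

√[4·1!3!0!/5! · 4!0!0!1!3!0!] = √(144/5)
  +(−1)^0/∏(0,1,0,0,3,0)! = 1/6  (running 1/6)
⟨..|..⟩ = √(144/5)·(1/6) = +0.894427

+√(4/5) ≈ +0.894427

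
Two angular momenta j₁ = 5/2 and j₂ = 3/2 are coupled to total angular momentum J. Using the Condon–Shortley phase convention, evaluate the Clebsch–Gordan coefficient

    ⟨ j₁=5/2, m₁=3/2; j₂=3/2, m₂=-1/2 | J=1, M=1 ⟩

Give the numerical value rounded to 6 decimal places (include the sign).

triangle: 3!·2!·0!/6! = 12/720
(j±m)!: 4!·1!·1!·2!·2!·0! = 96
prefactor² = (2J+1)·Δ·N² = 24/5
  k=1: −1/(1!·2!·0!·0!·2!·0!) = -1/4
Σ = -1/4  ⇒  CG² = 24/5·(-1/4)² = 3/10
CG = −√(3/10) = -0.547723

-0.547723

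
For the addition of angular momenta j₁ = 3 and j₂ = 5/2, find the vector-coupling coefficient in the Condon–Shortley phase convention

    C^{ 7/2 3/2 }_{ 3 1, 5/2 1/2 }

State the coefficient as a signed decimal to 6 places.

-0.487950  (= −√(5/21))

triangle: 2!*4!*3!/10! = 288/3628800
(j±m)!: 4!*2!*3!*2!*5!*2! = 138240
prefactor² = (2J+1)*Δ*N² = 3072/35
  k=0: +1/(0!*2!*2!*3!*2!*0!) = 1/48
  k=1: −1/(1!*1!*1!*2!*3!*1!) = -1/12
  k=2: +1/(2!*0!*0!*1!*4!*2!) = 1/96
Σ = -5/96  ⇒  CG² = 3072/35*(-5/96)² = 5/21
CG = −√(5/21) = -0.487950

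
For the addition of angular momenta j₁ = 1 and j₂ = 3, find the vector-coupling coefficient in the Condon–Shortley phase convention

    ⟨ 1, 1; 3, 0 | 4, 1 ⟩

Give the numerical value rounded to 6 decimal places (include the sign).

j₁+j₂−J=0  J+j₁−j₂=2  J−j₁+j₂=6  j₁+j₂+J+1=9
(j₁±m₁, j₂±m₂, J±M) = (2,0,3,3,5,3)
P² = 12960/7
sum k=0..0:
  [0] +1/72 = 1/72
S = 1/72
C² = P²·S² = 5/14 ; C = +0.597614

+0.597614  (= +√(5/14))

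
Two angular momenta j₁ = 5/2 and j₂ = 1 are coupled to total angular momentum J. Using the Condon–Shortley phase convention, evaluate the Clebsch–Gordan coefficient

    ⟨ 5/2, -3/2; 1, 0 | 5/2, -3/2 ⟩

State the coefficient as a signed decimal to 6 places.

−√(9/35) ≈ -0.507093

√[6·1!4!1!/7! · 1!4!1!1!1!4!] = √(576/35)
  +(−1)^0/∏(0,1,4,1,0,0)! = 1/24  (running 1/24)
  +(−1)^1/∏(1,0,3,0,1,1)! = -1/6  (running -1/8)
⟨..|..⟩ = √(576/35)·(-1/8) = -0.507093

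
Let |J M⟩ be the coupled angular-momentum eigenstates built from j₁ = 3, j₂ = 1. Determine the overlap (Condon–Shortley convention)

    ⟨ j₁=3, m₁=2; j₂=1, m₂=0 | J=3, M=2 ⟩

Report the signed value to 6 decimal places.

j₁+j₂−J=1  J+j₁−j₂=5  J−j₁+j₂=1  j₁+j₂+J+1=8
(j₁±m₁, j₂±m₂, J±M) = (5,1,1,1,5,1)
P² = 300
sum k=0..1:
  [0] +1/24 = 1/24
  [1] −1/120 = -1/120
S = 1/30
C² = P²·S² = 1/3 ; C = +0.577350

+0.577350  (= +√(1/3))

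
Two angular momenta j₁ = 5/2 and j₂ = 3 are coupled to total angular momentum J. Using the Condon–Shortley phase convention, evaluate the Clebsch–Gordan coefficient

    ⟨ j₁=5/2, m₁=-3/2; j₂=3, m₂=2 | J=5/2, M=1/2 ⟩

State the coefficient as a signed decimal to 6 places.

j₁+j₂−J=3  J+j₁−j₂=2  J−j₁+j₂=3  j₁+j₂+J+1=9
(j₁±m₁, j₂±m₂, J±M) = (1,4,5,1,3,2)
P² = 288/7
sum k=2..3:
  [2] +1/24 = 1/24
  [3] −1/12 = -1/12
S = -1/24
C² = P²·S² = 1/14 ; C = -0.267261

-0.267261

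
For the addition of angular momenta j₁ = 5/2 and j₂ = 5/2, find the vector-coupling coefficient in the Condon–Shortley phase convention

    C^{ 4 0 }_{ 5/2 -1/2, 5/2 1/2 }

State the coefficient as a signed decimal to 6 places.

-0.377964

√[9·1!4!4!/10! · 2!3!3!2!4!4!] = √(20736/175)
  +(−1)^0/∏(0,1,3,3,1,1)! = 1/36  (running 1/36)
  +(−1)^1/∏(1,0,2,2,2,2)! = -1/16  (running -5/144)
⟨..|..⟩ = √(20736/175)·(-5/144) = -0.377964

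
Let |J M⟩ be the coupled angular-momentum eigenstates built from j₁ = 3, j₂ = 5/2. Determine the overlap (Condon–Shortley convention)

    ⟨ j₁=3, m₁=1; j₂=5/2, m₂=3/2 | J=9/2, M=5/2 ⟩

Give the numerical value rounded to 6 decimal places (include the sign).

-0.317821

j₁+j₂−J=1  J+j₁−j₂=5  J−j₁+j₂=4  j₁+j₂+J+1=11
(j₁±m₁, j₂±m₂, J±M) = (4,2,4,1,7,2)
P² = 92160/11
sum k=0..1:
  [0] +1/288 = 1/288
  [1] −1/144 = -1/144
S = -1/288
C² = P²·S² = 10/99 ; C = -0.317821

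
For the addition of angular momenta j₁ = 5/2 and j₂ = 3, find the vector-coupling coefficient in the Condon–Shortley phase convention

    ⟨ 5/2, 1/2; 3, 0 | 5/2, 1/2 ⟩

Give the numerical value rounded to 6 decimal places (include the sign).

-0.276026  (= −√(8/105))

triangle: 3!*2!*3!/9! = 72/362880
(j±m)!: 3!*2!*3!*3!*3!*2! = 5184
prefactor² = (2J+1)*Δ*N² = 216/35
  k=0: +1/(0!*3!*2!*3!*0!*0!) = 1/72
  k=1: −1/(1!*2!*1!*2!*1!*1!) = -1/4
  k=2: +1/(2!*1!*0!*1!*2!*2!) = 1/8
Σ = -1/9  ⇒  CG² = 216/35*(-1/9)² = 8/105
CG = −√(8/105) = -0.276026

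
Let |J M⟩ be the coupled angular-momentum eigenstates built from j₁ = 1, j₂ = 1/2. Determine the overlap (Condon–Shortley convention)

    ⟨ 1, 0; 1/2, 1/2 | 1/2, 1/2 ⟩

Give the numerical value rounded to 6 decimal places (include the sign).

j₁+j₂−J=1  J+j₁−j₂=1  J−j₁+j₂=0  j₁+j₂+J+1=3
(j₁±m₁, j₂±m₂, J±M) = (1,1,1,0,1,0)
P² = 1/3
sum k=1..1:
  [1] −1/1 = -1
S = -1
C² = P²·S² = 1/3 ; C = -0.577350

-0.577350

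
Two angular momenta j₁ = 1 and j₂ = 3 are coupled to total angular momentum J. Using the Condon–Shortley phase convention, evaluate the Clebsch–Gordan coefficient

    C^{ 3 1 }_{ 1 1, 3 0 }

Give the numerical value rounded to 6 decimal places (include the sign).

triangle: 1!*1!*5!/8! = 120/40320
(j±m)!: 2!*0!*3!*3!*4!*2! = 3456
prefactor² = (2J+1)*Δ*N² = 72
  k=0: +1/(0!*1!*0!*3!*1!*2!) = 1/12
Σ = 1/12  ⇒  CG² = 72*1/12² = 1/2
CG = +√(1/2) = +0.707107

+0.707107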